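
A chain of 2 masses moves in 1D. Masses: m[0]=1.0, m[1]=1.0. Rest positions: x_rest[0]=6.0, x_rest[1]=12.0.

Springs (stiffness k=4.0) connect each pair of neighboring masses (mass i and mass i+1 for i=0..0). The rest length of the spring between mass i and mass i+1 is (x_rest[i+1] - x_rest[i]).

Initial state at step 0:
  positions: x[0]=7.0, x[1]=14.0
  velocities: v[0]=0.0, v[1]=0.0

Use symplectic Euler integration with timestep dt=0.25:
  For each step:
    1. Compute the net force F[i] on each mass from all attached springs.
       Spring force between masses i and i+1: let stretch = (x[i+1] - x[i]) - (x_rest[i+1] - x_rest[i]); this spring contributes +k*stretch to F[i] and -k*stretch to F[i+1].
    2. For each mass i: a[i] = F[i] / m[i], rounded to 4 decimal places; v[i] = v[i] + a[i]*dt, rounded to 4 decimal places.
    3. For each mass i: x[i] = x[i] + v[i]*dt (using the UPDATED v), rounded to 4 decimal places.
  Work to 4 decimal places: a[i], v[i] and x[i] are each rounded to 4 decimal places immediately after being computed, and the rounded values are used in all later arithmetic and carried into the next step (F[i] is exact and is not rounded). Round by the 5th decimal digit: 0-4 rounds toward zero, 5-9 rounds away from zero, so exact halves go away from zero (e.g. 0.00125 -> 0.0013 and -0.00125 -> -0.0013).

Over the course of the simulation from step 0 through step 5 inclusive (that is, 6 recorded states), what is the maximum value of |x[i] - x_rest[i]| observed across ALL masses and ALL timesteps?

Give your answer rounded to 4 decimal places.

Answer: 2.0313

Derivation:
Step 0: x=[7.0000 14.0000] v=[0.0000 0.0000]
Step 1: x=[7.2500 13.7500] v=[1.0000 -1.0000]
Step 2: x=[7.6250 13.3750] v=[1.5000 -1.5000]
Step 3: x=[7.9375 13.0625] v=[1.2500 -1.2500]
Step 4: x=[8.0313 12.9688] v=[0.3750 -0.3750]
Step 5: x=[7.8594 13.1407] v=[-0.6875 0.6875]
Max displacement = 2.0313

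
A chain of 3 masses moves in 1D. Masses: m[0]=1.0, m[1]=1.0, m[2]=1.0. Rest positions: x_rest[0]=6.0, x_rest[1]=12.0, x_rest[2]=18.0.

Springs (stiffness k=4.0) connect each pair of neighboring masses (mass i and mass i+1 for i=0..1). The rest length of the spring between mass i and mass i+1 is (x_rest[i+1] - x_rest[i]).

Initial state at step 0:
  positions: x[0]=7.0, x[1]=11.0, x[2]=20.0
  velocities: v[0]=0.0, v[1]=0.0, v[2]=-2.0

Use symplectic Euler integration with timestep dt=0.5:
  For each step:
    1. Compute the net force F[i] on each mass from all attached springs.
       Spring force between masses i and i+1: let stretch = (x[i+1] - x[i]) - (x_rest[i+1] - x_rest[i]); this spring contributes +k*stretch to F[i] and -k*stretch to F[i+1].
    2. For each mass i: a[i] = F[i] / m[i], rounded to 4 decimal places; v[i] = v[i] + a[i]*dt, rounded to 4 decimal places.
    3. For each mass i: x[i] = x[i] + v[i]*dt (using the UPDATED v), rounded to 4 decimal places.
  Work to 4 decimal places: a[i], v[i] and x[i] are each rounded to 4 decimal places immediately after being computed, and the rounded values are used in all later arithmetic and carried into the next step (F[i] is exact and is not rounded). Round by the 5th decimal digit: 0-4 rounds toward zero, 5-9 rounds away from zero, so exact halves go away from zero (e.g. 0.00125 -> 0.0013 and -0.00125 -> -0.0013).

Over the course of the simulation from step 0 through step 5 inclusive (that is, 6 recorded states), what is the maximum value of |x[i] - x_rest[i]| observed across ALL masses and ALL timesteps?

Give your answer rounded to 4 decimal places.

Answer: 4.0000

Derivation:
Step 0: x=[7.0000 11.0000 20.0000] v=[0.0000 0.0000 -2.0000]
Step 1: x=[5.0000 16.0000 16.0000] v=[-4.0000 10.0000 -8.0000]
Step 2: x=[8.0000 10.0000 18.0000] v=[6.0000 -12.0000 4.0000]
Step 3: x=[7.0000 10.0000 18.0000] v=[-2.0000 0.0000 0.0000]
Step 4: x=[3.0000 15.0000 16.0000] v=[-8.0000 10.0000 -4.0000]
Step 5: x=[5.0000 9.0000 19.0000] v=[4.0000 -12.0000 6.0000]
Max displacement = 4.0000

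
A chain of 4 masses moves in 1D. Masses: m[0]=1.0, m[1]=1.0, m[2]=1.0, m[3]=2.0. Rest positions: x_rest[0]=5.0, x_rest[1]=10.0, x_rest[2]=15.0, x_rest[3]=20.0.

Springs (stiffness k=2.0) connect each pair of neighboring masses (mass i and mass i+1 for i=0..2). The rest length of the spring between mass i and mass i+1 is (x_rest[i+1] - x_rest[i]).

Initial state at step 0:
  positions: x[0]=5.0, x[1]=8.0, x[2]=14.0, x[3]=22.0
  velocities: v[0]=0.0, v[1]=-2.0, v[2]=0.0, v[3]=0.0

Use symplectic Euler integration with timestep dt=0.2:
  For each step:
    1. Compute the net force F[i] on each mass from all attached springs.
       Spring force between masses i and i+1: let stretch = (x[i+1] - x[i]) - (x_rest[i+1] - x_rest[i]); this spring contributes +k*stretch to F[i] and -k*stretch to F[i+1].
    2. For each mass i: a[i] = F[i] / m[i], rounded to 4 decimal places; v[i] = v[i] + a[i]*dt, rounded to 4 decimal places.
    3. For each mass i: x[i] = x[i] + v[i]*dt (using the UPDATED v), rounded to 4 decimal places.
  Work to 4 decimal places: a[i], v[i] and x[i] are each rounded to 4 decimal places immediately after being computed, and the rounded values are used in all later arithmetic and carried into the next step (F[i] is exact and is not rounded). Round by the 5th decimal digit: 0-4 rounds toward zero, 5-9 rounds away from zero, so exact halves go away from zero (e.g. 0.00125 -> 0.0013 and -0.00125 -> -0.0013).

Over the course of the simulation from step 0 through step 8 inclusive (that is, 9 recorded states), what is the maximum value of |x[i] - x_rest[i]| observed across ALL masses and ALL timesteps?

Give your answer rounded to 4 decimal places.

Answer: 2.4935

Derivation:
Step 0: x=[5.0000 8.0000 14.0000 22.0000] v=[0.0000 -2.0000 0.0000 0.0000]
Step 1: x=[4.8400 7.8400 14.1600 21.8800] v=[-0.8000 -0.8000 0.8000 -0.6000]
Step 2: x=[4.5200 7.9456 14.4320 21.6512] v=[-1.6000 0.5280 1.3600 -1.1440]
Step 3: x=[4.0740 8.2961 14.7626 21.3336] v=[-2.2298 1.7523 1.6531 -1.5878]
Step 4: x=[3.5658 8.8261 15.1016 20.9532] v=[-2.5410 2.6501 1.6949 -1.9020]
Step 5: x=[3.0784 9.4373 15.4067 20.5387] v=[-2.4369 3.0562 1.5253 -2.0723]
Step 6: x=[2.6997 10.0174 15.6448 20.1190] v=[-1.8933 2.9004 1.1903 -2.0987]
Step 7: x=[2.5065 10.4623 15.7906 19.7203] v=[-0.9662 2.2243 0.7290 -1.9935]
Step 8: x=[2.5497 10.6970 15.8245 19.3644] v=[0.2161 1.1733 0.1696 -1.7794]
Max displacement = 2.4935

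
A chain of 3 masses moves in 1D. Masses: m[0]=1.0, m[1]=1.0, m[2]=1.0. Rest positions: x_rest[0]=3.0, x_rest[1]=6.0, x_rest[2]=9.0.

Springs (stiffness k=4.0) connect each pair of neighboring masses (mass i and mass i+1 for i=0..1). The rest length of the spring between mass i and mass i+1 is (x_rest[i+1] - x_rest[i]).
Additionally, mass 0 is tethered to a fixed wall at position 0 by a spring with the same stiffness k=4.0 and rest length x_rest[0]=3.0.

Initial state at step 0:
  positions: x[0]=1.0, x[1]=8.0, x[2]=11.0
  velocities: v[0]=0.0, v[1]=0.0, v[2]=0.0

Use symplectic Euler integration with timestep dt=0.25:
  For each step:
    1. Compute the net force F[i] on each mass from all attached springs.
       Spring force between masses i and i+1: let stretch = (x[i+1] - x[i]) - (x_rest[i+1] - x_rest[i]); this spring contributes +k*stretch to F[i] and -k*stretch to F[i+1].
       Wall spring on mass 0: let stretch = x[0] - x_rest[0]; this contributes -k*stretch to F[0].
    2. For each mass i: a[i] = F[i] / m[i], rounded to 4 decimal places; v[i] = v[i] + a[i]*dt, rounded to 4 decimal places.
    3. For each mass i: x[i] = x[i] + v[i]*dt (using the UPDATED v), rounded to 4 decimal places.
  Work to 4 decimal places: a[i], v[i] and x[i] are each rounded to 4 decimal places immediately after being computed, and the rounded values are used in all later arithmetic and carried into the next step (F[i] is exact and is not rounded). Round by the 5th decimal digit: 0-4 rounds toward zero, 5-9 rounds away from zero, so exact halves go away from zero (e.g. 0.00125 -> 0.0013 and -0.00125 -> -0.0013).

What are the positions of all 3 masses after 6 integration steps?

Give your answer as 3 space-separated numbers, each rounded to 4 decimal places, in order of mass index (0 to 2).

Answer: 2.6489 8.1441 7.7676

Derivation:
Step 0: x=[1.0000 8.0000 11.0000] v=[0.0000 0.0000 0.0000]
Step 1: x=[2.5000 7.0000 11.0000] v=[6.0000 -4.0000 0.0000]
Step 2: x=[4.5000 5.8750 10.7500] v=[8.0000 -4.5000 -1.0000]
Step 3: x=[5.7188 5.6250 10.0313] v=[4.8750 -1.0000 -2.8750]
Step 4: x=[5.4844 6.5000 8.9610] v=[-0.9376 3.5001 -4.2813]
Step 5: x=[4.1328 7.7364 8.0254] v=[-5.4064 4.9455 -3.7423]
Step 6: x=[2.6489 8.1441 7.7676] v=[-5.9356 1.6309 -1.0313]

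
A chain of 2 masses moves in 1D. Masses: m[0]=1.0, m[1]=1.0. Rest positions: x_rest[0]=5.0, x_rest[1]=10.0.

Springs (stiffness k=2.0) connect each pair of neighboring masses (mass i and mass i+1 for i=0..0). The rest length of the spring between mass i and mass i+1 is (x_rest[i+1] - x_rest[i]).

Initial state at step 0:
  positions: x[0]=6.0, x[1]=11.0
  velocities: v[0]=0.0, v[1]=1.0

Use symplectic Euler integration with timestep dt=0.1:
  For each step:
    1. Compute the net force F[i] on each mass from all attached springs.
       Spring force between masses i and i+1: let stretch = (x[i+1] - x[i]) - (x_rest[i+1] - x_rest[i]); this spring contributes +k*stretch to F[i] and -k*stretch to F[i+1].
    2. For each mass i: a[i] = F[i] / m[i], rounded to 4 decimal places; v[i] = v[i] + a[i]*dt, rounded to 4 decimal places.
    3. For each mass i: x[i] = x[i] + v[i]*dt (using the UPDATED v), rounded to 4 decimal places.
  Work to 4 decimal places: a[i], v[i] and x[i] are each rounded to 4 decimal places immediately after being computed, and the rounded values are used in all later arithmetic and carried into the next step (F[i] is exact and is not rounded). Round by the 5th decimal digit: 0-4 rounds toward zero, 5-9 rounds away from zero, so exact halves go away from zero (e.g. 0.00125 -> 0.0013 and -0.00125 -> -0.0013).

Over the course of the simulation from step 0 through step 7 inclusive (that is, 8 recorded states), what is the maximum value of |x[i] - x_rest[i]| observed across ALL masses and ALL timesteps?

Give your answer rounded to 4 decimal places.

Answer: 1.5977

Derivation:
Step 0: x=[6.0000 11.0000] v=[0.0000 1.0000]
Step 1: x=[6.0000 11.1000] v=[0.0000 1.0000]
Step 2: x=[6.0020 11.1980] v=[0.0200 0.9800]
Step 3: x=[6.0079 11.2921] v=[0.0592 0.9408]
Step 4: x=[6.0195 11.3805] v=[0.1160 0.8840]
Step 5: x=[6.0383 11.4617] v=[0.1882 0.8118]
Step 6: x=[6.0656 11.5344] v=[0.2729 0.7271]
Step 7: x=[6.1023 11.5977] v=[0.3667 0.6333]
Max displacement = 1.5977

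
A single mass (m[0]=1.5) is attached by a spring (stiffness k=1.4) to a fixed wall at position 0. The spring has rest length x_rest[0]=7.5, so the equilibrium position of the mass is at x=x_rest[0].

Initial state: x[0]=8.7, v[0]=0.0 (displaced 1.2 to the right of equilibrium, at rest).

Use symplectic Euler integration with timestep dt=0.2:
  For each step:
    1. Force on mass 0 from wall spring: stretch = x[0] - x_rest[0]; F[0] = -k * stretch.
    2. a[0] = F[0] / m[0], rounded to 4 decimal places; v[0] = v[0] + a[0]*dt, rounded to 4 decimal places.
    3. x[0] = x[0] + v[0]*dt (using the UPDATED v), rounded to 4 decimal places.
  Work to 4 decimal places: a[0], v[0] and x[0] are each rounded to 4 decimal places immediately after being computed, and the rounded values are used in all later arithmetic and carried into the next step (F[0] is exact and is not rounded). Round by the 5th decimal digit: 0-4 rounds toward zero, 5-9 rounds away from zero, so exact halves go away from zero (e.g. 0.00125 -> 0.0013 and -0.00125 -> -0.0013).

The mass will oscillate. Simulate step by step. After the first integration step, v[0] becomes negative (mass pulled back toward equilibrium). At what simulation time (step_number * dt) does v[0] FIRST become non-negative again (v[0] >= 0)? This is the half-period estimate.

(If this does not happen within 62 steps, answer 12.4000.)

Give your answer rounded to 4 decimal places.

Step 0: x=[8.7000] v=[0.0000]
Step 1: x=[8.6552] v=[-0.2240]
Step 2: x=[8.5673] v=[-0.4396]
Step 3: x=[8.4395] v=[-0.6388]
Step 4: x=[8.2767] v=[-0.8142]
Step 5: x=[8.0849] v=[-0.9592]
Step 6: x=[7.8712] v=[-1.0684]
Step 7: x=[7.6437] v=[-1.1377]
Step 8: x=[7.4108] v=[-1.1645]
Step 9: x=[7.1812] v=[-1.1478]
Step 10: x=[6.9635] v=[-1.0883]
Step 11: x=[6.7659] v=[-0.9882]
Step 12: x=[6.5957] v=[-0.8512]
Step 13: x=[6.4592] v=[-0.6824]
Step 14: x=[6.3616] v=[-0.4881]
Step 15: x=[6.3065] v=[-0.2756]
Step 16: x=[6.2959] v=[-0.0528]
Step 17: x=[6.3303] v=[0.1720]
First v>=0 after going negative at step 17, time=3.4000

Answer: 3.4000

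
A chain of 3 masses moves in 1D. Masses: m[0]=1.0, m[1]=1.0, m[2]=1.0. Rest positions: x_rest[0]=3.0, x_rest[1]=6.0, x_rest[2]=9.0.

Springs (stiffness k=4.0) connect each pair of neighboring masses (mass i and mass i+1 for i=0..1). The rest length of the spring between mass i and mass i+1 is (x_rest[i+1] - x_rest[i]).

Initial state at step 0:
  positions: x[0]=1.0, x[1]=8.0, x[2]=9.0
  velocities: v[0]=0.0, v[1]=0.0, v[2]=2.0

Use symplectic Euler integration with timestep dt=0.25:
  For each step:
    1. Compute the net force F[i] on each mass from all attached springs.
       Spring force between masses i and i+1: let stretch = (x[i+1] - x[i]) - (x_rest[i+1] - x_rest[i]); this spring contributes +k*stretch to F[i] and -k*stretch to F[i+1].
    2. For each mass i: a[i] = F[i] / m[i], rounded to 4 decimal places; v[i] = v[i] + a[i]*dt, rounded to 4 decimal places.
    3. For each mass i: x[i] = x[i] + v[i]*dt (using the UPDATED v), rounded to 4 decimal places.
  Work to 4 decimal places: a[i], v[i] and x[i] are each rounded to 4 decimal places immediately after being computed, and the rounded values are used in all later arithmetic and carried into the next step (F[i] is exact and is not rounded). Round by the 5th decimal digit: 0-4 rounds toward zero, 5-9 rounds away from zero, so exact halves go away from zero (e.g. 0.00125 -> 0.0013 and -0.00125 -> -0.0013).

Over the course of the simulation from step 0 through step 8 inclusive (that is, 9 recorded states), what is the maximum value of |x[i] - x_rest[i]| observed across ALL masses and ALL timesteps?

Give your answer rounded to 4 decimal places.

Step 0: x=[1.0000 8.0000 9.0000] v=[0.0000 0.0000 2.0000]
Step 1: x=[2.0000 6.5000 10.0000] v=[4.0000 -6.0000 4.0000]
Step 2: x=[3.3750 4.7500 10.8750] v=[5.5000 -7.0000 3.5000]
Step 3: x=[4.3438 4.1875 10.9688] v=[3.8750 -2.2500 0.3750]
Step 4: x=[4.5235 5.3594 10.1172] v=[0.7187 4.6876 -3.4063]
Step 5: x=[4.1622 7.5118 8.8262] v=[-1.4454 8.6095 -5.1641]
Step 6: x=[3.8883 9.1554 7.9566] v=[-1.0958 6.5743 -3.4785]
Step 7: x=[4.1811 9.1825 8.1367] v=[1.1713 0.1084 0.7203]
Step 8: x=[4.9743 7.6978 9.3282] v=[3.1727 -5.9388 4.7661]
Max displacement = 3.1825

Answer: 3.1825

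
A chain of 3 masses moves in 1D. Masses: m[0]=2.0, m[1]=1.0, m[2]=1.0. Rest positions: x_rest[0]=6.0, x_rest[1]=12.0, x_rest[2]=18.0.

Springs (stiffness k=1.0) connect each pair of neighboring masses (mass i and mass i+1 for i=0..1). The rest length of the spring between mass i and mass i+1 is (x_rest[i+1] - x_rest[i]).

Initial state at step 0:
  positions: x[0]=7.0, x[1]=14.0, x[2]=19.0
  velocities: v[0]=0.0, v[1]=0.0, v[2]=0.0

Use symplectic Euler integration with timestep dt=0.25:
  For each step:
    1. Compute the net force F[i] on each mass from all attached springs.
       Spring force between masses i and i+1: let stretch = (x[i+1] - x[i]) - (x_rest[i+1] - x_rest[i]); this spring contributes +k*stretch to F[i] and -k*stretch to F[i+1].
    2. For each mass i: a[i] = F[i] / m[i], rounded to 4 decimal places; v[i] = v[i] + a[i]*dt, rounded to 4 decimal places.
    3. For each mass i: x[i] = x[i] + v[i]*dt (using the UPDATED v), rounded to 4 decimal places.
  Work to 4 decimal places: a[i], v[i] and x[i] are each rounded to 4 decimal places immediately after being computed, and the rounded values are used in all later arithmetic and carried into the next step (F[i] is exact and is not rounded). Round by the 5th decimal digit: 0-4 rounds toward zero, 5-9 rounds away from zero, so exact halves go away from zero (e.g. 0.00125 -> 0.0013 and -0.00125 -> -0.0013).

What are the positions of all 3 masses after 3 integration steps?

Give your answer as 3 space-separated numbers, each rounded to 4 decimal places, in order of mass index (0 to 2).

Answer: 7.1640 13.3537 19.3185

Derivation:
Step 0: x=[7.0000 14.0000 19.0000] v=[0.0000 0.0000 0.0000]
Step 1: x=[7.0313 13.8750 19.0625] v=[0.1250 -0.5000 0.2500]
Step 2: x=[7.0889 13.6465 19.1758] v=[0.2305 -0.9141 0.4531]
Step 3: x=[7.1640 13.3537 19.3185] v=[0.3002 -1.1712 0.5708]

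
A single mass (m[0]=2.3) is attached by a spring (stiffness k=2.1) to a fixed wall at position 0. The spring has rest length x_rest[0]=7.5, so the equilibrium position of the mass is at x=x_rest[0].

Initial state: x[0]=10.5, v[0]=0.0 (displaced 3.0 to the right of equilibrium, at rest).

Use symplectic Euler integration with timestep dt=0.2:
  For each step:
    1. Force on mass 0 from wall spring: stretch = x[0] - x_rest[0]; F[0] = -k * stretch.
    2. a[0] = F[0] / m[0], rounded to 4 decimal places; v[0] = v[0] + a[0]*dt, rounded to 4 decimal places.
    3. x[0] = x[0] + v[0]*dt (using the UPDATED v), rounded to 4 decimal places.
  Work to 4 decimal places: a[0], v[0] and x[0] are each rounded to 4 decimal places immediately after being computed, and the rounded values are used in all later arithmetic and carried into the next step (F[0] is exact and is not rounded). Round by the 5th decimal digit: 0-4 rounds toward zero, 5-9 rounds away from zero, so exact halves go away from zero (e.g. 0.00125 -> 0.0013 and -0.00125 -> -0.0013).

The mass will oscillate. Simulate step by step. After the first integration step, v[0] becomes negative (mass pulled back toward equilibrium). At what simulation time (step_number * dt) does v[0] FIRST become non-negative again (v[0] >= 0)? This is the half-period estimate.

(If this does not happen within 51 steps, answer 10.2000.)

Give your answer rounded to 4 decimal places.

Answer: 3.4000

Derivation:
Step 0: x=[10.5000] v=[0.0000]
Step 1: x=[10.3904] v=[-0.5478]
Step 2: x=[10.1753] v=[-1.0756]
Step 3: x=[9.8625] v=[-1.5641]
Step 4: x=[9.4634] v=[-1.9955]
Step 5: x=[8.9926] v=[-2.3540]
Step 6: x=[8.4673] v=[-2.6266]
Step 7: x=[7.9067] v=[-2.8032]
Step 8: x=[7.3312] v=[-2.8775]
Step 9: x=[6.7619] v=[-2.8467]
Step 10: x=[6.2195] v=[-2.7119]
Step 11: x=[5.7239] v=[-2.4781]
Step 12: x=[5.2931] v=[-2.1538]
Step 13: x=[4.9429] v=[-1.7508]
Step 14: x=[4.6861] v=[-1.2839]
Step 15: x=[4.5321] v=[-0.7701]
Step 16: x=[4.4865] v=[-0.2281]
Step 17: x=[4.5509] v=[0.3222]
First v>=0 after going negative at step 17, time=3.4000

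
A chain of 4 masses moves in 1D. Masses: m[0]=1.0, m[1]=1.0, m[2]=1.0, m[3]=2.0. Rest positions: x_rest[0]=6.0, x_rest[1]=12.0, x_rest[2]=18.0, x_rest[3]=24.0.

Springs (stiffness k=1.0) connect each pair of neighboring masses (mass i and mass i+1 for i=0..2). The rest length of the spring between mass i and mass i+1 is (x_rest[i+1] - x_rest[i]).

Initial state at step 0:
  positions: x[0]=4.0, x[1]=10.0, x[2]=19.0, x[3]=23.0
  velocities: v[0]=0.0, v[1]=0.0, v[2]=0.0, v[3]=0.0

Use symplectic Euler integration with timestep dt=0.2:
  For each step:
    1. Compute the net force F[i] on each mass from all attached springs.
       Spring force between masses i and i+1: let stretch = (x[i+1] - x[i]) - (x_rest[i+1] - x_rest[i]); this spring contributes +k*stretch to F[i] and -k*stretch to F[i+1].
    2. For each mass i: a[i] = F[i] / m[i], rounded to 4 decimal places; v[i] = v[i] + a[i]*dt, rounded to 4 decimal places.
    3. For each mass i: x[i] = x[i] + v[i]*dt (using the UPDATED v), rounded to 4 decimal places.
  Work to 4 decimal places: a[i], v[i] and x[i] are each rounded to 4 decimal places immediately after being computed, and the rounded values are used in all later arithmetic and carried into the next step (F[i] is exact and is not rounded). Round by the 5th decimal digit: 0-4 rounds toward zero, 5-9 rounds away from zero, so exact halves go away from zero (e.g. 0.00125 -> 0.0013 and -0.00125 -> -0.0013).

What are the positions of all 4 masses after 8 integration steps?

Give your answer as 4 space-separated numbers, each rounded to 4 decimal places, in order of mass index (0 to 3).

Answer: 4.6558 11.6200 15.4169 23.6534

Derivation:
Step 0: x=[4.0000 10.0000 19.0000 23.0000] v=[0.0000 0.0000 0.0000 0.0000]
Step 1: x=[4.0000 10.1200 18.8000 23.0400] v=[0.0000 0.6000 -1.0000 0.2000]
Step 2: x=[4.0048 10.3424 18.4224 23.1152] v=[0.0240 1.1120 -1.8880 0.3760]
Step 3: x=[4.0231 10.6345 17.9093 23.2165] v=[0.0915 1.4605 -2.5654 0.5067]
Step 4: x=[4.0659 10.9531 17.3175 23.3317] v=[0.2138 1.5932 -2.9589 0.5760]
Step 5: x=[4.1441 11.2508 16.7117 23.4466] v=[0.3912 1.4886 -3.0289 0.5746]
Step 6: x=[4.2666 11.4827 16.1569 23.5468] v=[0.6125 1.1594 -2.7741 0.5011]
Step 7: x=[4.4377 11.6129 15.7107 23.6192] v=[0.8557 0.6510 -2.2310 0.3621]
Step 8: x=[4.6558 11.6200 15.4169 23.6534] v=[1.0907 0.0355 -1.4689 0.1712]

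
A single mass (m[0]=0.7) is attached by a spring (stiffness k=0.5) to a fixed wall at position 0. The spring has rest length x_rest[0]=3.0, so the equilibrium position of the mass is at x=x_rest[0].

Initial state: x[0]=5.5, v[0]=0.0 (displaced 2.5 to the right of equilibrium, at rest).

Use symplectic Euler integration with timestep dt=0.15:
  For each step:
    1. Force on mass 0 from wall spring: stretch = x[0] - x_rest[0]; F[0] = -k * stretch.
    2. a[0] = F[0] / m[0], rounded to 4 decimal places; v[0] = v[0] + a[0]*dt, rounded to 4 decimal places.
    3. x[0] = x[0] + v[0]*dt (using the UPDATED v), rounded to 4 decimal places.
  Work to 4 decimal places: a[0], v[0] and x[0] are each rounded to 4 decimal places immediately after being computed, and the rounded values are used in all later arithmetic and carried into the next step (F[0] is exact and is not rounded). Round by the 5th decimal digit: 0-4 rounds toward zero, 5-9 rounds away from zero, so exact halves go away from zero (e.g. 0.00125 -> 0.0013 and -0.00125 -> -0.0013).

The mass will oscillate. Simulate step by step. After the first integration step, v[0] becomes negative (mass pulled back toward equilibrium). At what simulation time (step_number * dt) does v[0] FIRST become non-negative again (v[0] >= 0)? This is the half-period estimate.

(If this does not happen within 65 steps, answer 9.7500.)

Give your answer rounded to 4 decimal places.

Answer: 3.7500

Derivation:
Step 0: x=[5.5000] v=[0.0000]
Step 1: x=[5.4598] v=[-0.2679]
Step 2: x=[5.3801] v=[-0.5315]
Step 3: x=[5.2621] v=[-0.7865]
Step 4: x=[5.1078] v=[-1.0289]
Step 5: x=[4.9196] v=[-1.2547]
Step 6: x=[4.7005] v=[-1.4604]
Step 7: x=[4.4541] v=[-1.6426]
Step 8: x=[4.1843] v=[-1.7984]
Step 9: x=[3.8955] v=[-1.9253]
Step 10: x=[3.5923] v=[-2.0212]
Step 11: x=[3.2796] v=[-2.0847]
Step 12: x=[2.9624] v=[-2.1147]
Step 13: x=[2.6458] v=[-2.1107]
Step 14: x=[2.3349] v=[-2.0728]
Step 15: x=[2.0347] v=[-2.0015]
Step 16: x=[1.7500] v=[-1.8981]
Step 17: x=[1.4854] v=[-1.7642]
Step 18: x=[1.2451] v=[-1.6019]
Step 19: x=[1.0330] v=[-1.4139]
Step 20: x=[0.8525] v=[-1.2032]
Step 21: x=[0.7065] v=[-0.9731]
Step 22: x=[0.5974] v=[-0.7274]
Step 23: x=[0.5269] v=[-0.4700]
Step 24: x=[0.4962] v=[-0.2050]
Step 25: x=[0.5057] v=[0.0633]
First v>=0 after going negative at step 25, time=3.7500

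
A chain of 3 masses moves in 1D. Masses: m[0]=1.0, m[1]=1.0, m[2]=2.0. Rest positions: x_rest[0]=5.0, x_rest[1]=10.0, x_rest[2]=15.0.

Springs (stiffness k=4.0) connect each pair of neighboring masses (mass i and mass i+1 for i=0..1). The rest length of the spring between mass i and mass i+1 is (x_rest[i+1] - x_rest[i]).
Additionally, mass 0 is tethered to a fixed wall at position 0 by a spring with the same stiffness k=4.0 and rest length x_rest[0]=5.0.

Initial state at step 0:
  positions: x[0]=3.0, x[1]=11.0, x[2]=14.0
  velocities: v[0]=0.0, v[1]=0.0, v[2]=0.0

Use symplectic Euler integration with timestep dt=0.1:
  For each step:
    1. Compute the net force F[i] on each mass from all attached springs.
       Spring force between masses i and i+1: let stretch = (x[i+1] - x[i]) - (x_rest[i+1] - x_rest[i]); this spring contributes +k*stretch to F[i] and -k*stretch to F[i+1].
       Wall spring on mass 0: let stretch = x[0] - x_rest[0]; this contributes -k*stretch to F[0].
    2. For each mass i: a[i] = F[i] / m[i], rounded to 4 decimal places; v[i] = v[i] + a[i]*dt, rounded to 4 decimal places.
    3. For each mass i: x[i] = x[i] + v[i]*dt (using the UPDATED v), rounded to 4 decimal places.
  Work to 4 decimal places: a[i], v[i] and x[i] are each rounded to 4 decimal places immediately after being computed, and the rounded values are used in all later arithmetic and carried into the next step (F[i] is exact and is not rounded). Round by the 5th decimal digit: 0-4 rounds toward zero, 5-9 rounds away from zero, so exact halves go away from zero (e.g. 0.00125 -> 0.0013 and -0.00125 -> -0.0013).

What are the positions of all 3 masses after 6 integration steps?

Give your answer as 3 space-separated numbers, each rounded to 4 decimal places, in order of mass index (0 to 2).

Step 0: x=[3.0000 11.0000 14.0000] v=[0.0000 0.0000 0.0000]
Step 1: x=[3.2000 10.8000 14.0400] v=[2.0000 -2.0000 0.4000]
Step 2: x=[3.5760 10.4256 14.1152] v=[3.7600 -3.7440 0.7520]
Step 3: x=[4.0829 9.9248 14.2166] v=[5.0694 -5.0080 1.0141]
Step 4: x=[4.6602 9.3620 14.3322] v=[5.7730 -5.6280 1.1557]
Step 5: x=[5.2392 8.8099 14.4484] v=[5.7896 -5.5206 1.1617]
Step 6: x=[5.7514 8.3406 14.5518] v=[5.1222 -4.6935 1.0340]

Answer: 5.7514 8.3406 14.5518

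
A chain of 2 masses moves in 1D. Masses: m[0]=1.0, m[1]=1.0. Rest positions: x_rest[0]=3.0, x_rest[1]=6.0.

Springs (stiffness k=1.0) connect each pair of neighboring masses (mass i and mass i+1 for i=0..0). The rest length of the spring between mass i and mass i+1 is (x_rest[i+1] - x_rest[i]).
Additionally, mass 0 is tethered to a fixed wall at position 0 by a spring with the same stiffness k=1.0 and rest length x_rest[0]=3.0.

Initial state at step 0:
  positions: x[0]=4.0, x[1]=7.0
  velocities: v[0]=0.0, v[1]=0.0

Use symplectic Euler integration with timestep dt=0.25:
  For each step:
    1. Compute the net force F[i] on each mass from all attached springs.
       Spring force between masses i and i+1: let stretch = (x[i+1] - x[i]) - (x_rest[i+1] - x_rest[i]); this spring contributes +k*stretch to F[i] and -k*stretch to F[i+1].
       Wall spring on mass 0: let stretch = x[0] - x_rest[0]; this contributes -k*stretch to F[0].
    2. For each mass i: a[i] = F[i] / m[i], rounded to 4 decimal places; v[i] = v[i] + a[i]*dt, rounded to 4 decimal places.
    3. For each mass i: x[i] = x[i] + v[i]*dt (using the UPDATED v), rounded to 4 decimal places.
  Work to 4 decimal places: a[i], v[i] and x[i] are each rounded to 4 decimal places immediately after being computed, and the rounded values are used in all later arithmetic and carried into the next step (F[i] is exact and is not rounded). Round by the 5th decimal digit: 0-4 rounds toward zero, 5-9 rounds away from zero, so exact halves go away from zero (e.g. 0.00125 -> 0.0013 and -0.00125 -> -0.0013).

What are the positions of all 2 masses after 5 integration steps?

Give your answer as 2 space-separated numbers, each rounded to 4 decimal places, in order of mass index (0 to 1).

Answer: 3.3035 6.8827

Derivation:
Step 0: x=[4.0000 7.0000] v=[0.0000 0.0000]
Step 1: x=[3.9375 7.0000] v=[-0.2500 0.0000]
Step 2: x=[3.8203 6.9961] v=[-0.4688 -0.0156]
Step 3: x=[3.6628 6.9812] v=[-0.6299 -0.0596]
Step 4: x=[3.4838 6.9464] v=[-0.7160 -0.1392]
Step 5: x=[3.3035 6.8827] v=[-0.7213 -0.2549]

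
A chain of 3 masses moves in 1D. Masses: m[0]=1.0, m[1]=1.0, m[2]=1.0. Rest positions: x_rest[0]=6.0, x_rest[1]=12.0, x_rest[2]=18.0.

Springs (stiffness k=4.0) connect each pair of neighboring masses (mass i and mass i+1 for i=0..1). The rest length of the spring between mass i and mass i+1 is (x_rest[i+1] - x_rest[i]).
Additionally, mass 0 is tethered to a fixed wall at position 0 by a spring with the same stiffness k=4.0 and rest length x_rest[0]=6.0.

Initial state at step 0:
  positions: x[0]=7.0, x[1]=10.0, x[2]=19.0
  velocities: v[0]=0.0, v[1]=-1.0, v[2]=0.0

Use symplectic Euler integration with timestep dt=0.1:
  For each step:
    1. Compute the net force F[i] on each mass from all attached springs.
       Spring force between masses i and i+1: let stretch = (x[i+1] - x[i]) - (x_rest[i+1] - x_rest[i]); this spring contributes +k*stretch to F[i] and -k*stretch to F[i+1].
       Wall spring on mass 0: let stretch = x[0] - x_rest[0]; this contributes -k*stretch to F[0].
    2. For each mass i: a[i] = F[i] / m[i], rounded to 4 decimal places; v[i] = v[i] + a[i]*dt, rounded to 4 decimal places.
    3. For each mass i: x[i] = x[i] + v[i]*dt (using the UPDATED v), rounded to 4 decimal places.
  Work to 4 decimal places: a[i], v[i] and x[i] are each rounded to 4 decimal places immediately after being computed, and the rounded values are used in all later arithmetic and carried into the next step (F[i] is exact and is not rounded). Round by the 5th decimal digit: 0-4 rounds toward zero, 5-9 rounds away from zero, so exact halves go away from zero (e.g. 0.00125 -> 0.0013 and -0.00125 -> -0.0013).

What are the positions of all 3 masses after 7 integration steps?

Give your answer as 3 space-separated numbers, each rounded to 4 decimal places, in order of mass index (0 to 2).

Step 0: x=[7.0000 10.0000 19.0000] v=[0.0000 -1.0000 0.0000]
Step 1: x=[6.8400 10.1400 18.8800] v=[-1.6000 1.4000 -1.2000]
Step 2: x=[6.5384 10.4976 18.6504] v=[-3.0160 3.5760 -2.2960]
Step 3: x=[6.1336 11.0229 18.3347] v=[-4.0477 5.2534 -3.1571]
Step 4: x=[5.6791 11.6451 17.9665] v=[-4.5454 6.2224 -3.6818]
Step 5: x=[5.2360 12.2816 17.5855] v=[-4.4306 6.3646 -3.8104]
Step 6: x=[4.8653 12.8484 17.2323] v=[-3.7068 5.6679 -3.5320]
Step 7: x=[4.6193 13.2712 16.9437] v=[-2.4597 4.2282 -2.8856]

Answer: 4.6193 13.2712 16.9437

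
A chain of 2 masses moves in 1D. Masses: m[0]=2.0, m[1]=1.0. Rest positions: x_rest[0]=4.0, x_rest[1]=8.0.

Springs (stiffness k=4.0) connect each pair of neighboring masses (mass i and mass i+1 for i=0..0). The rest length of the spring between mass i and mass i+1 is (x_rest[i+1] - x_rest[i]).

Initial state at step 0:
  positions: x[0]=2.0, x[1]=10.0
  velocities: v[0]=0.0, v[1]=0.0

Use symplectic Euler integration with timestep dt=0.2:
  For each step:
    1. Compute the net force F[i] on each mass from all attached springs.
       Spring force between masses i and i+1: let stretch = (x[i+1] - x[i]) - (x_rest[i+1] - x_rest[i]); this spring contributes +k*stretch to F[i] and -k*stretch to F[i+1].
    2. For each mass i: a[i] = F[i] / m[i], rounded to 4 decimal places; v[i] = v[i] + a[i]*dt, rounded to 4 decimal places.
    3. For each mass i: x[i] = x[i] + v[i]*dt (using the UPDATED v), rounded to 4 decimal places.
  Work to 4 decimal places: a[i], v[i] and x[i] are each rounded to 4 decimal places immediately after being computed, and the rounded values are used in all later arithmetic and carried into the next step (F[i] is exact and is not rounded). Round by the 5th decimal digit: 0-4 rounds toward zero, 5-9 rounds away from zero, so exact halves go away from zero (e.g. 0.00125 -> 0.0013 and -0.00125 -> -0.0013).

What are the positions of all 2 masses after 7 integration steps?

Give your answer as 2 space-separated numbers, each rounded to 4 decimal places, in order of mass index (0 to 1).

Answer: 4.4909 5.0183

Derivation:
Step 0: x=[2.0000 10.0000] v=[0.0000 0.0000]
Step 1: x=[2.3200 9.3600] v=[1.6000 -3.2000]
Step 2: x=[2.8832 8.2336] v=[2.8160 -5.6320]
Step 3: x=[3.5544 6.8911] v=[3.3562 -6.7123]
Step 4: x=[4.1726 5.6548] v=[3.0909 -6.1817]
Step 5: x=[4.5894 4.8213] v=[2.0838 -4.1675]
Step 6: x=[4.7047 4.5907] v=[0.5766 -1.1530]
Step 7: x=[4.4909 5.0183] v=[-1.0690 2.1382]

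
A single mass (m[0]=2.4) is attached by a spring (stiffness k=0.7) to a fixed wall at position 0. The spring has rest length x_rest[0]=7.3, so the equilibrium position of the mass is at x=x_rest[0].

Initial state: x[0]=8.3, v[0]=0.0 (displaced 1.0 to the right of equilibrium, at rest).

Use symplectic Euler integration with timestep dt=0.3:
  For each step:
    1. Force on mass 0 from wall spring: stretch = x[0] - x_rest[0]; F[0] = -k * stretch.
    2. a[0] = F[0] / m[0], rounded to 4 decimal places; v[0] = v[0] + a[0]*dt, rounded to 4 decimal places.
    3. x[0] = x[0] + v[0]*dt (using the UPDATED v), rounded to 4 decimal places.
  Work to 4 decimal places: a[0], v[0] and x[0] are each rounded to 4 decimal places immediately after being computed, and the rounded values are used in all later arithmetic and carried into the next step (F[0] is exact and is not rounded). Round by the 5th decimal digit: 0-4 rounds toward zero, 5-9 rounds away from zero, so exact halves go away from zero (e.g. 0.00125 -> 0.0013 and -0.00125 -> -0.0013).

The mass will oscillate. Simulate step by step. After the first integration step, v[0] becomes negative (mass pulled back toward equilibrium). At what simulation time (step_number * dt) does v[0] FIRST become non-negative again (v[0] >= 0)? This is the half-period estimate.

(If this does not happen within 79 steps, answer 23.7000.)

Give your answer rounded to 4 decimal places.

Step 0: x=[8.3000] v=[0.0000]
Step 1: x=[8.2738] v=[-0.0875]
Step 2: x=[8.2220] v=[-0.1727]
Step 3: x=[8.1460] v=[-0.2534]
Step 4: x=[8.0478] v=[-0.3274]
Step 5: x=[7.9300] v=[-0.3928]
Step 6: x=[7.7956] v=[-0.4479]
Step 7: x=[7.6482] v=[-0.4913]
Step 8: x=[7.4917] v=[-0.5218]
Step 9: x=[7.3301] v=[-0.5386]
Step 10: x=[7.1677] v=[-0.5412]
Step 11: x=[7.0088] v=[-0.5296]
Step 12: x=[6.8576] v=[-0.5041]
Step 13: x=[6.7180] v=[-0.4654]
Step 14: x=[6.5937] v=[-0.4145]
Step 15: x=[6.4879] v=[-0.3527]
Step 16: x=[6.4034] v=[-0.2816]
Step 17: x=[6.3424] v=[-0.2032]
Step 18: x=[6.3066] v=[-0.1194]
Step 19: x=[6.2969] v=[-0.0325]
Step 20: x=[6.3135] v=[0.0553]
First v>=0 after going negative at step 20, time=6.0000

Answer: 6.0000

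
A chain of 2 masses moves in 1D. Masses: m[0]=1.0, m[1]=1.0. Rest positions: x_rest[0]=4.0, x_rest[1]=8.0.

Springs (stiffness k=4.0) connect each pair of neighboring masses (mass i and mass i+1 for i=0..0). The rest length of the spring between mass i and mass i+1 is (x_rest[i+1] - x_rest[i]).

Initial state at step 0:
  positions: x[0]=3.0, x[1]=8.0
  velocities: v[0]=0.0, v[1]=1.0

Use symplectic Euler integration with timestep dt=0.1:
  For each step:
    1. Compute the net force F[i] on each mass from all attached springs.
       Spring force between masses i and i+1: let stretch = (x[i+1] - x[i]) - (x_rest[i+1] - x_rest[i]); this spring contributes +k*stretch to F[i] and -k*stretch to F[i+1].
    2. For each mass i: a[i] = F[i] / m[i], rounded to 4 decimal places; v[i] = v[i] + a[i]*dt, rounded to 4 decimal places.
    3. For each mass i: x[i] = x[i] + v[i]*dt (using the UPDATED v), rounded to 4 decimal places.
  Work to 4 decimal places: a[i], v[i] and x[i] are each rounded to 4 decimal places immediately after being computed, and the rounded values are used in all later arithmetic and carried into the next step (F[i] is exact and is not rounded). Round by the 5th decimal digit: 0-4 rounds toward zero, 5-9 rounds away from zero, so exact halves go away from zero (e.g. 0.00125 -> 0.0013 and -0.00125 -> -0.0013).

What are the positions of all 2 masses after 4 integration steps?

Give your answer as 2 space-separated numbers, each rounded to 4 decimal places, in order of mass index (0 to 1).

Answer: 3.3919 8.0082

Derivation:
Step 0: x=[3.0000 8.0000] v=[0.0000 1.0000]
Step 1: x=[3.0400 8.0600] v=[0.4000 0.6000]
Step 2: x=[3.1208 8.0792] v=[0.8080 0.1920]
Step 3: x=[3.2399 8.0601] v=[1.1914 -0.1914]
Step 4: x=[3.3919 8.0082] v=[1.5195 -0.5195]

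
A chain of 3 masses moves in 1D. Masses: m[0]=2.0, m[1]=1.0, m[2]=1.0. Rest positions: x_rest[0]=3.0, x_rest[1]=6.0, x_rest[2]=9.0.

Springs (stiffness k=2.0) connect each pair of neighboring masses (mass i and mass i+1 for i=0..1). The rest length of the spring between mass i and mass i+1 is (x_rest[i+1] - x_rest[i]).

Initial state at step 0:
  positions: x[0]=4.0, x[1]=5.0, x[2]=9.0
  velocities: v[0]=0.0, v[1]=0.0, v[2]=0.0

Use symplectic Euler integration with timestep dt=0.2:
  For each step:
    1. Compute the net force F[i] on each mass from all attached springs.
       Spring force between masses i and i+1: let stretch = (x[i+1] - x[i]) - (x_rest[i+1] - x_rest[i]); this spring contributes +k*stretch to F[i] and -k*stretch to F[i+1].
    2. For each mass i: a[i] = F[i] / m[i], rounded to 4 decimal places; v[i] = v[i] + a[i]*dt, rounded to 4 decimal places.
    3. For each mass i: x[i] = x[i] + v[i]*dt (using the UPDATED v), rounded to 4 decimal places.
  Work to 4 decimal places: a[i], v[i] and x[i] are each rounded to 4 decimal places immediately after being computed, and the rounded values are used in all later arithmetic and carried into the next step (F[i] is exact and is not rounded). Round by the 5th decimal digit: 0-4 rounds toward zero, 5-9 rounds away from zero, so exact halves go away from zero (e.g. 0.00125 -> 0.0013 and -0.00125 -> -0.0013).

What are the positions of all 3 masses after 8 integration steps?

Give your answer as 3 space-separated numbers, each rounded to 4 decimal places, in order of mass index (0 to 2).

Step 0: x=[4.0000 5.0000 9.0000] v=[0.0000 0.0000 0.0000]
Step 1: x=[3.9200 5.2400 8.9200] v=[-0.4000 1.2000 -0.4000]
Step 2: x=[3.7728 5.6688 8.7856] v=[-0.7360 2.1440 -0.6720]
Step 3: x=[3.5814 6.1953 8.6419] v=[-0.9568 2.6323 -0.7187]
Step 4: x=[3.3746 6.7084 8.5424] v=[-1.0340 2.5654 -0.4973]
Step 5: x=[3.1812 7.1015 8.5362] v=[-0.9672 1.9655 -0.0309]
Step 6: x=[3.0246 7.2958 8.6552] v=[-0.7831 0.9713 0.5952]
Step 7: x=[2.9188 7.2571 8.9055] v=[-0.5289 -0.1934 1.2514]
Step 8: x=[2.8666 7.0032 9.2639] v=[-0.2612 -1.2694 1.7920]

Answer: 2.8666 7.0032 9.2639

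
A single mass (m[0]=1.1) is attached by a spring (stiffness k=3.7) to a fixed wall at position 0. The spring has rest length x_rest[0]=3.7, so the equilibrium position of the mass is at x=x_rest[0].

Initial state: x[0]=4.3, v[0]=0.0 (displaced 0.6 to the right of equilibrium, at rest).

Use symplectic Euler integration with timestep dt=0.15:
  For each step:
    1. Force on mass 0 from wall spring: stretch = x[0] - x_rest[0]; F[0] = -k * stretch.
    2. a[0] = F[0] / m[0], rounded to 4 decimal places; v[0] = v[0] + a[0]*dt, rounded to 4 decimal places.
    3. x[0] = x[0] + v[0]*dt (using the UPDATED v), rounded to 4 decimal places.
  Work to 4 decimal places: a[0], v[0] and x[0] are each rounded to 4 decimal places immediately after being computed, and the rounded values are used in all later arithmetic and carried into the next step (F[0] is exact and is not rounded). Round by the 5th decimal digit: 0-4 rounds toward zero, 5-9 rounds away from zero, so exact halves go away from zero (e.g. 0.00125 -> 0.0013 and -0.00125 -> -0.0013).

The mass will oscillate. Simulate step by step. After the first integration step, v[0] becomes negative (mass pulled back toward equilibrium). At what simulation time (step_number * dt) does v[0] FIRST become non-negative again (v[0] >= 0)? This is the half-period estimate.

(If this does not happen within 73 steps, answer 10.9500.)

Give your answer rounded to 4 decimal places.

Step 0: x=[4.3000] v=[0.0000]
Step 1: x=[4.2546] v=[-0.3027]
Step 2: x=[4.1672] v=[-0.5825]
Step 3: x=[4.0445] v=[-0.8182]
Step 4: x=[3.8957] v=[-0.9920]
Step 5: x=[3.7321] v=[-1.0907]
Step 6: x=[3.5661] v=[-1.1069]
Step 7: x=[3.4102] v=[-1.0393]
Step 8: x=[3.2762] v=[-0.8931]
Step 9: x=[3.1743] v=[-0.6793]
Step 10: x=[3.1122] v=[-0.4141]
Step 11: x=[3.0946] v=[-0.1175]
Step 12: x=[3.1228] v=[0.1879]
First v>=0 after going negative at step 12, time=1.8000

Answer: 1.8000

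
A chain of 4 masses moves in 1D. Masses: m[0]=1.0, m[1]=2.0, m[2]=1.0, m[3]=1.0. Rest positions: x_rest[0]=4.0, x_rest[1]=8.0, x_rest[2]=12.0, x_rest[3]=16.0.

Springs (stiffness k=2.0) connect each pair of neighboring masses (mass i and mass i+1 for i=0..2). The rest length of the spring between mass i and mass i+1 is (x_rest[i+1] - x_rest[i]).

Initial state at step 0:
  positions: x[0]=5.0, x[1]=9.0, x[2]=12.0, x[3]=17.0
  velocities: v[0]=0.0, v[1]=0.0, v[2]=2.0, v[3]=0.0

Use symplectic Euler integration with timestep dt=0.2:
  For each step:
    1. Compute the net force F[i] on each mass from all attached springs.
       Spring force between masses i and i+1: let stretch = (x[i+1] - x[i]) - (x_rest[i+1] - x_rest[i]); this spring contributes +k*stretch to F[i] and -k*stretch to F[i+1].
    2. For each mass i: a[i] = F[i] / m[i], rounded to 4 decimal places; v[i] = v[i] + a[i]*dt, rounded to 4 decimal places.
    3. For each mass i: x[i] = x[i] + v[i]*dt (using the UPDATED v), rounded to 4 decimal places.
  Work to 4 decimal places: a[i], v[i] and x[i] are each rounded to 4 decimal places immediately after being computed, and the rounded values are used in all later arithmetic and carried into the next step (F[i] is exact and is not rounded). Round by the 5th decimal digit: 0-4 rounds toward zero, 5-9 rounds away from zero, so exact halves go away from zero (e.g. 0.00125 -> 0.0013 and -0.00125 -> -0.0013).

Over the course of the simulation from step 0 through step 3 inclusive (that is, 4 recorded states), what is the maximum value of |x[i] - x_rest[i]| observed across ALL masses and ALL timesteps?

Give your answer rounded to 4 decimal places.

Step 0: x=[5.0000 9.0000 12.0000 17.0000] v=[0.0000 0.0000 2.0000 0.0000]
Step 1: x=[5.0000 8.9600 12.5600 16.9200] v=[0.0000 -0.2000 2.8000 -0.4000]
Step 2: x=[4.9968 8.9056 13.1808 16.8112] v=[-0.0160 -0.2720 3.1040 -0.5440]
Step 3: x=[4.9863 8.8659 13.7500 16.7320] v=[-0.0525 -0.1987 2.8461 -0.3962]
Max displacement = 1.7500

Answer: 1.7500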